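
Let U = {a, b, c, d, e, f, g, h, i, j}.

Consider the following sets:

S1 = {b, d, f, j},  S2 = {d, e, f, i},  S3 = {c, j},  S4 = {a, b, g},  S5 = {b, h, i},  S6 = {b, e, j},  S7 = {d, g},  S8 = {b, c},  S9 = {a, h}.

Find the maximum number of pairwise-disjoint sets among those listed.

S2, S3, S4 are pairwise disjoint (S2={d,e,f,i}; S3={c,j}; S4={a,b,g}).
Every remaining set overlaps one of these, and no 4 of the listed sets are pairwise disjoint, so 3 is the maximum.

3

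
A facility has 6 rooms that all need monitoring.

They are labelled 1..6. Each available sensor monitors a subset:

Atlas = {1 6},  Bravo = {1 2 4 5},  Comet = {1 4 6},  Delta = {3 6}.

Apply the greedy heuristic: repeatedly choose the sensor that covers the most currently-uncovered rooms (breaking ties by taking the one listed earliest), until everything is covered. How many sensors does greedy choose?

2

Greedy: pick Bravo (covers 4 new) → pick Delta (covers 2 new). Total picks: 2.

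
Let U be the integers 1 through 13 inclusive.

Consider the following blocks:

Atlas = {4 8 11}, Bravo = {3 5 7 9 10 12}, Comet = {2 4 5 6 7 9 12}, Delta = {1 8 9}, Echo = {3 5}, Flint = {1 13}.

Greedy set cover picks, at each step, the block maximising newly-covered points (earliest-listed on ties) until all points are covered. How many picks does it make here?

Greedy: pick Comet (covers 7 new) → pick Atlas (covers 2 new) → pick Bravo (covers 2 new) → pick Flint (covers 2 new). Total picks: 4.

4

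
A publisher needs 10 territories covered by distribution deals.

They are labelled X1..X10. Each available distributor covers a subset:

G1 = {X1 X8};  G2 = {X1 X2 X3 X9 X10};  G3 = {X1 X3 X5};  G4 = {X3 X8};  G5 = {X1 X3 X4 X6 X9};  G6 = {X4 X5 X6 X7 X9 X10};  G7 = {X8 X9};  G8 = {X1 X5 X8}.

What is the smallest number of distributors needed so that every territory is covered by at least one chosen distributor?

G2 and G6 and G7 together: G2 ∪ G6 ∪ G7 = {X1, X2, X3, X4, X5, X6, X7, X8, X9, X10} — every territory is covered.
Only G2 contains X2, so G2 is forced; the remaining 5 territories need at least 2 more distributors (each remaining distributor adds at most 4) — so at least 3 distributors are needed, and 3 is optimal.

3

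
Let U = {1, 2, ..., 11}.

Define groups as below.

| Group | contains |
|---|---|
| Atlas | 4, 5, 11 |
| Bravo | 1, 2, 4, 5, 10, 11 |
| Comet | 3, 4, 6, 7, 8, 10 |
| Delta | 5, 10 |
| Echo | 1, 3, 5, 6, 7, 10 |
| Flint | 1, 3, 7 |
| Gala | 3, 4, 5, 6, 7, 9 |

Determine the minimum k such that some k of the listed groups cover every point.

Bravo, Comet, and Gala cover everything between them: the union {1, 2, 3, 4, 5, 6, 7, 8, 9, 10, 11} is all of U.
Only Bravo contains 2, so Bravo is forced; the remaining 5 points need at least 2 more groups (each remaining group adds at most 4) — so at least 3 groups are needed, and 3 is optimal.

3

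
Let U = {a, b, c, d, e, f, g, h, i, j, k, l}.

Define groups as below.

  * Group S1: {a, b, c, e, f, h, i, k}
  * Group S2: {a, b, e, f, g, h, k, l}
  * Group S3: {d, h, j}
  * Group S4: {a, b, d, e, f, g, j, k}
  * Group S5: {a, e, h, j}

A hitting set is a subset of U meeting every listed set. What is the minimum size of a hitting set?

Take T = {b, j}. Each listed group contains at least one of these, so T is a hitting set of size 2.
No single point lies in every group, so at least 2 are needed and 2 is optimal.

2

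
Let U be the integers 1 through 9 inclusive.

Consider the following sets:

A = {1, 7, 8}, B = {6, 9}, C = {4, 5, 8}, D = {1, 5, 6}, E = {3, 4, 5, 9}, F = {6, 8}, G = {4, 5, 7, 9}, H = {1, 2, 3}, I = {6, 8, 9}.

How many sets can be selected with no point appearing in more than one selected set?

3

B, C, H are pairwise disjoint (B={6,9}; C={4,5,8}; H={1,2,3}).
Every remaining set overlaps one of these, and no 4 of the listed sets are pairwise disjoint, so 3 is the maximum.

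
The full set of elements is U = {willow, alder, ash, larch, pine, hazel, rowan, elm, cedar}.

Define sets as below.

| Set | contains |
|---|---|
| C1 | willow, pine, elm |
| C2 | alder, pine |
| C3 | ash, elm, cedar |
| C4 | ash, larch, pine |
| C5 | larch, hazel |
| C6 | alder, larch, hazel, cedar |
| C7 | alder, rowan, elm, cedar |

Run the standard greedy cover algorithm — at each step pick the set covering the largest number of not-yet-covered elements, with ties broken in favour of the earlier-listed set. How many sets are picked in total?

Greedy: pick C6 (covers 4 new) → pick C1 (covers 3 new) → pick C3 (covers 1 new) → pick C7 (covers 1 new). Total picks: 4.

4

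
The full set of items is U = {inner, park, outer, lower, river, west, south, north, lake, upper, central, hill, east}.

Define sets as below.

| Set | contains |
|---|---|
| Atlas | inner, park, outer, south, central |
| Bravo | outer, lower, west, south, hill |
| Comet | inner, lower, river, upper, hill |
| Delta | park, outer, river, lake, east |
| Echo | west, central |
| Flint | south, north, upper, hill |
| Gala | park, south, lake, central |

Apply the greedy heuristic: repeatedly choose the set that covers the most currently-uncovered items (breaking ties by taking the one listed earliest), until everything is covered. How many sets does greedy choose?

Greedy: pick Atlas (covers 5 new) → pick Comet (covers 4 new) → pick Delta (covers 2 new) → pick Bravo (covers 1 new) → pick Flint (covers 1 new). Total picks: 5.
(The true minimum cover uses only 4 sets, so greedy is not optimal here.)

5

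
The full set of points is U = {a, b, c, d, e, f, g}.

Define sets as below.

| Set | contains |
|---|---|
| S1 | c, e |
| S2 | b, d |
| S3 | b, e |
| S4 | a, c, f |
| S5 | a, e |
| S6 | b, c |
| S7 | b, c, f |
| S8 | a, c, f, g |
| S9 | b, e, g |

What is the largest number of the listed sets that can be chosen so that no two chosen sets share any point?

S2, S8 are pairwise disjoint (S2={b,d}; S8={a,c,f,g}).
Every remaining set overlaps one of these, and no 3 of the listed sets are pairwise disjoint, so 2 is the maximum.

2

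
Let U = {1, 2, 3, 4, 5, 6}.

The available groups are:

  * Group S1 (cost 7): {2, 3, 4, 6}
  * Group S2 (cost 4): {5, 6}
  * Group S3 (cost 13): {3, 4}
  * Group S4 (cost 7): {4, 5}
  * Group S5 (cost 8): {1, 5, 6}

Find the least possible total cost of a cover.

15

S1, S5 together cover every element (S1 ∪ S5 = {1, 2, 3, 4, 5, 6}); total cost 7 + 8 = 15.
The greedy pick S1, S2, S5 costs 19; no covering selection beats 15.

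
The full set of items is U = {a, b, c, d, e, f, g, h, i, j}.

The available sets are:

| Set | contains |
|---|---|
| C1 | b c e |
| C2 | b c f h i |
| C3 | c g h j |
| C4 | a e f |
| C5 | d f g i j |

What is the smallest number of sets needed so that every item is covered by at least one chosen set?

Take {C2, C4, C5}. Their union is {a, b, c, d, e, f, g, h, i, j}, which is all 10 items.
Only C4 contains a, so C4 is forced; the remaining 7 items need at least 2 more sets (each remaining set adds at most 4) — so at least 3 sets are needed, and 3 is optimal.

3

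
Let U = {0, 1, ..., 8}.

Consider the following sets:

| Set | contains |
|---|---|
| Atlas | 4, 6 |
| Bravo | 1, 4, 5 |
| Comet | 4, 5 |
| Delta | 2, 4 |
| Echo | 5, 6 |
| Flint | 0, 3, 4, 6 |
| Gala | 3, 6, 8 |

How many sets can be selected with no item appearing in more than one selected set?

2

Bravo, Gala are pairwise disjoint (Bravo={1,4,5}; Gala={3,6,8}).
Every remaining set overlaps one of these, and no 3 of the listed sets are pairwise disjoint, so 2 is the maximum.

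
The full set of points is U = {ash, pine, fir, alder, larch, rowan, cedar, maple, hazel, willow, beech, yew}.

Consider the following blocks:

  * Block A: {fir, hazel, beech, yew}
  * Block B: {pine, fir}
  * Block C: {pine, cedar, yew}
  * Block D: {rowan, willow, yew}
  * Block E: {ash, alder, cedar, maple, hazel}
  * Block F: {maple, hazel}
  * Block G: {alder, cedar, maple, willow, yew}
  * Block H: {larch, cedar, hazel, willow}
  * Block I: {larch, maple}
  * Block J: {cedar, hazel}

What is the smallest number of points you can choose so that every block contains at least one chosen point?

4

T = {pine, rowan, maple, hazel} meets every block (each contains at least one member of T), and |T| = 4.
The blocks B, D, I, J are pairwise disjoint, so any hitting set needs a separate point for each — at least 4. Hence 4 is optimal.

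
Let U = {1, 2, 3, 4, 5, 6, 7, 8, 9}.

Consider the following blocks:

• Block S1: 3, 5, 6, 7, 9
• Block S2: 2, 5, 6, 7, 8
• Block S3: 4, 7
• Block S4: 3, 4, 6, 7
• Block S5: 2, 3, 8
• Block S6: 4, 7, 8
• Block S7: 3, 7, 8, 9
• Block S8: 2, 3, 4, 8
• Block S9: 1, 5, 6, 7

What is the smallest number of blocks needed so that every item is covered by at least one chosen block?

S7, S8, and S9 cover everything between them: the union {1, 2, 3, 4, 5, 6, 7, 8, 9} is all of U.
Only S9 contains 1, so S9 is forced; the remaining 5 items need at least 2 more blocks (each remaining block adds at most 4) — so at least 3 blocks are needed, and 3 is optimal.

3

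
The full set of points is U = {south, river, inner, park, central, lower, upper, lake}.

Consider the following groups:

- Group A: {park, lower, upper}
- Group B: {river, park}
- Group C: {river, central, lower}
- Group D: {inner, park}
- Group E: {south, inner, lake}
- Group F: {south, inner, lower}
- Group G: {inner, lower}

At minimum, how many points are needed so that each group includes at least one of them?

3

Take H = {river, inner, upper}. Each listed group contains at least one of these, so H is a hitting set of size 3.
No choice of 2 points meets every group, so 3 is the minimum.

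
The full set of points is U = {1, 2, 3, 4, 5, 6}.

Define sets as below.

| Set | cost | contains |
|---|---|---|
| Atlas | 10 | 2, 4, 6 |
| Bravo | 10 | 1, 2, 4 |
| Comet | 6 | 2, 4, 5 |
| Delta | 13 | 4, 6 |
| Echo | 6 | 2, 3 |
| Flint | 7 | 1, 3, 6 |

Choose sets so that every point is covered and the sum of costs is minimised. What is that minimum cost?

Comet, Flint together cover every point (Comet ∪ Flint = {1, 2, 3, 4, 5, 6}); total cost 6 + 7 = 13.
No covering selection has total cost below 13.

13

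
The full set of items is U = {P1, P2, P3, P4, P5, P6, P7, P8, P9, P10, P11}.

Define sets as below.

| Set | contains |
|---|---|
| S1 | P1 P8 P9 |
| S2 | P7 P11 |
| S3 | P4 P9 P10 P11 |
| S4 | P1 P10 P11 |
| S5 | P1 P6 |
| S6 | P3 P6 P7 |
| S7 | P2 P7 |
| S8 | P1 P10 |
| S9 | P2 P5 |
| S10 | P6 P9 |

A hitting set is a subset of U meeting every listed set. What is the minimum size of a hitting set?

4

Take H = {P1, P2, P7, P9}. Each listed set contains at least one of these, so H is a hitting set of size 4.
The sets S2, S8, S9, S10 are pairwise disjoint, so any hitting set needs a separate item for each — at least 4. Hence 4 is optimal.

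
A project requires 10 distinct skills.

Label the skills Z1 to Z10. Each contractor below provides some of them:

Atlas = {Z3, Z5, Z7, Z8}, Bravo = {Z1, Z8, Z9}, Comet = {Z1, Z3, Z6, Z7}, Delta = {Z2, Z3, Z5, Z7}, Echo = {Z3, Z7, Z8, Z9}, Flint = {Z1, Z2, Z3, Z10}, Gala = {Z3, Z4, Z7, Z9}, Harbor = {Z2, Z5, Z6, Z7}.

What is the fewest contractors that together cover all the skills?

4

Echo and Flint and Gala and Harbor together: Echo ∪ Flint ∪ Gala ∪ Harbor = {Z1, Z2, Z3, Z4, Z5, Z6, Z7, Z8, Z9, Z10} — every skill is covered.
No 3 of the 8 contractors cover everything (all 56 combinations miss at least one skill), so 4 is optimal.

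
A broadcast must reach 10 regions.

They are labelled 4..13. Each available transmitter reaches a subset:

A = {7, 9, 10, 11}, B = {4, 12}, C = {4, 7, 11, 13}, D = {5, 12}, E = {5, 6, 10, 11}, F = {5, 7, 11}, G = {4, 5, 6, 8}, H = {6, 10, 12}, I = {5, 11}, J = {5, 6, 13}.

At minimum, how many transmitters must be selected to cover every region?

Take {A, D, G, J}. Their union is {4, 5, 6, 7, 8, 9, 10, 11, 12, 13}, which is all 10 regions.
No 3 of the 10 transmitters cover everything (all 120 combinations miss at least one region), so 4 is optimal.

4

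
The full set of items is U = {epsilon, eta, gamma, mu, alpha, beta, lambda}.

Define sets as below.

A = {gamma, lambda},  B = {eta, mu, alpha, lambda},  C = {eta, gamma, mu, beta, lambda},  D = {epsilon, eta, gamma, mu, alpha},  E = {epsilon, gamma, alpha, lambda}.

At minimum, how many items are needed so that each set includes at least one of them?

2

Take H = {mu, lambda}. Each listed set contains at least one of these, so H is a hitting set of size 2.
No single item lies in every set, so at least 2 are needed and 2 is optimal.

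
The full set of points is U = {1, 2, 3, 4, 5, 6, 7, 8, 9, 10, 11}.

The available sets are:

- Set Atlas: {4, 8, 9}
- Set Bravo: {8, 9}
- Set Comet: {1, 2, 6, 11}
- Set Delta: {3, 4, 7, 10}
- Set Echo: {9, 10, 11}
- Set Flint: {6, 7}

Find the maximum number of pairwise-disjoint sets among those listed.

3

Bravo, Comet, Delta are pairwise disjoint (Bravo={8,9}; Comet={1,2,6,11}; Delta={3,4,7,10}).
Every remaining set overlaps one of these, and no 4 of the listed sets are pairwise disjoint, so 3 is the maximum.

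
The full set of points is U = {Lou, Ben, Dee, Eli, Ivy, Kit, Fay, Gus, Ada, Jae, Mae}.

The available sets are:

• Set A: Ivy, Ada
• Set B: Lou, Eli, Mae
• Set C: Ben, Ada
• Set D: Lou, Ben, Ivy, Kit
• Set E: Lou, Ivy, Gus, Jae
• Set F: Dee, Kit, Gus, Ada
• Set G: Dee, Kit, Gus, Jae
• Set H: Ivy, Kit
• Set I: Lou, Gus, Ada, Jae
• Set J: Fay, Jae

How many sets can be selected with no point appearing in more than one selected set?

4

B, C, H, J are pairwise disjoint (B={Lou,Eli,Mae}; C={Ben,Ada}; H={Ivy,Kit}; J={Fay,Jae}).
Every remaining set overlaps one of these, and no 5 of the listed sets are pairwise disjoint, so 4 is the maximum.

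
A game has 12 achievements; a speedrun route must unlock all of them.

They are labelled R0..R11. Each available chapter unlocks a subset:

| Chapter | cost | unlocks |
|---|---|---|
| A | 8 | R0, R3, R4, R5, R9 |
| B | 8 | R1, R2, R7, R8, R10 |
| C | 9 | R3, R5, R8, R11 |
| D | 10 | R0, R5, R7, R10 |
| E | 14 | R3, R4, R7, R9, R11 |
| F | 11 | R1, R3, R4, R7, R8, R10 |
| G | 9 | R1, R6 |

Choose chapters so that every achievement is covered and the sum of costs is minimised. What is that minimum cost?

A, B, C, G together cover every achievement (A ∪ B ∪ C ∪ G = {R0, R1, R2, R3, R4, R5, R6, R7, R8, R9, R10, R11}); total cost 8 + 8 + 9 + 9 = 34.
No covering selection has total cost below 34.

34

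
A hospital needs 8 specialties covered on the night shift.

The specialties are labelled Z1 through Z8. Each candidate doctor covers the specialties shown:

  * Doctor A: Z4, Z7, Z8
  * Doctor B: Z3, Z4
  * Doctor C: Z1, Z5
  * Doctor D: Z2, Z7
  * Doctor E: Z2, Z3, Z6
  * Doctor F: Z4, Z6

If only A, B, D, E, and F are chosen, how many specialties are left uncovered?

Union of A, B, D, E, F = {Z2, Z3, Z4, Z6, Z7, Z8}.
Not covered: Z1, Z5 — 2 specialties.

2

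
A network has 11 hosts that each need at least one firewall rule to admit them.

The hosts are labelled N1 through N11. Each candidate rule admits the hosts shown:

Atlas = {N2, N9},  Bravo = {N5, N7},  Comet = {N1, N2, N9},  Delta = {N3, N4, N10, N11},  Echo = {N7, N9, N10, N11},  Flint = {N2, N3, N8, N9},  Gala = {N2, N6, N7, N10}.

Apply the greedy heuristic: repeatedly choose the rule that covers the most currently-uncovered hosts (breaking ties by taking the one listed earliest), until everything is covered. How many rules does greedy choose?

Greedy: pick Delta (covers 4 new) → pick Comet (covers 3 new) → pick Bravo (covers 2 new) → pick Flint (covers 1 new) → pick Gala (covers 1 new). Total picks: 5.

5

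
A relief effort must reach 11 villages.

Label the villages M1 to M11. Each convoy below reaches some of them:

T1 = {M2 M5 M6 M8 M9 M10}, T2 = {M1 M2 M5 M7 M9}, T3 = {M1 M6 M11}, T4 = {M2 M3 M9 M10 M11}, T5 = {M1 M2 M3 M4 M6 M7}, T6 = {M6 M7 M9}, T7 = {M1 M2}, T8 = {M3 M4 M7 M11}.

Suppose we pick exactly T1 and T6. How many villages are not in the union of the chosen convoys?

Union of T1, T6 = {M2, M5, M6, M7, M8, M9, M10}.
Not covered: M1, M3, M4, M11 — 4 villages.

4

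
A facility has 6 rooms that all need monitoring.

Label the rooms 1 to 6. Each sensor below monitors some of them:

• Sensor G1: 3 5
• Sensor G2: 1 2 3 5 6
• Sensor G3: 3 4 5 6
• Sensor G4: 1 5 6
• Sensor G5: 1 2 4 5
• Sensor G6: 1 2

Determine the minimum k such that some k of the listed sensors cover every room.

Take {G3, G6}. Their union is {1, 2, 3, 4, 5, 6}, which is all 6 rooms.
No single sensor has all 6 rooms (the largest, G2, has 5), so 2 is optimal.

2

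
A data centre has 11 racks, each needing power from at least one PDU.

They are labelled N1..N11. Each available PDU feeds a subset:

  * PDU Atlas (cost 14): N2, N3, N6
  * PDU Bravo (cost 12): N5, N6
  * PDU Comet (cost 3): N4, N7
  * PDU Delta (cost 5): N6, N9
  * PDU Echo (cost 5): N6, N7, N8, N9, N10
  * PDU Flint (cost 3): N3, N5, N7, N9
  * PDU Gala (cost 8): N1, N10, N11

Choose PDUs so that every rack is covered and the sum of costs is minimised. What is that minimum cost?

Atlas, Comet, Echo, Flint, Gala together cover every rack (Atlas ∪ Comet ∪ Echo ∪ Flint ∪ Gala = {N1, N2, N3, N4, N5, N6, N7, N8, N9, N10, N11}); total cost 14 + 3 + 5 + 3 + 8 = 33.
No covering selection has total cost below 33.

33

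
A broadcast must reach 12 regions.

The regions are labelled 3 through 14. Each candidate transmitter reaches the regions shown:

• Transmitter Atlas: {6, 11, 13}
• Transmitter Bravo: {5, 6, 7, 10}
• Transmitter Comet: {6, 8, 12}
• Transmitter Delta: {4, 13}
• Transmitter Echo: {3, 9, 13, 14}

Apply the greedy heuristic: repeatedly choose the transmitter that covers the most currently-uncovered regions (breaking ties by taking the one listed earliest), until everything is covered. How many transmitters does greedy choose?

5

Greedy: pick Bravo (covers 4 new) → pick Echo (covers 4 new) → pick Comet (covers 2 new) → pick Atlas (covers 1 new) → pick Delta (covers 1 new). Total picks: 5.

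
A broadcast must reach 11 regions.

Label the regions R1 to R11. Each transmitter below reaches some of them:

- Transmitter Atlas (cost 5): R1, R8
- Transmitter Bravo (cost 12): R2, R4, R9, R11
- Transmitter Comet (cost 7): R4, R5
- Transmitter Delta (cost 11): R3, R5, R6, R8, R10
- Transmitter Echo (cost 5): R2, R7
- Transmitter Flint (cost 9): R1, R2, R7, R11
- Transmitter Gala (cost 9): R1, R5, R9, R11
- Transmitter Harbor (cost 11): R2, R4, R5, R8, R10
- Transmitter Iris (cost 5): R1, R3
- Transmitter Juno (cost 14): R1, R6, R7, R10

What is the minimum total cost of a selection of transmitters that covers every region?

Bravo, Delta, Flint together cover every region (Bravo ∪ Delta ∪ Flint = {R1, R2, R3, R4, R5, R6, R7, R8, R9, R10, R11}); total cost 12 + 11 + 9 = 32.
No covering selection has total cost below 32.

32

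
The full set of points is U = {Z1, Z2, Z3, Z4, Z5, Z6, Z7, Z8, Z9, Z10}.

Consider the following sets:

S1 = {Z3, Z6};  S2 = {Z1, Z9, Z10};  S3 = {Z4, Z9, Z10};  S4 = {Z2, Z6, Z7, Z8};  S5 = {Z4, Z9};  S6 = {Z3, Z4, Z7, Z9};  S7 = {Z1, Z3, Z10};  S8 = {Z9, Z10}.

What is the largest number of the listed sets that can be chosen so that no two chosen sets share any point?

3

S4, S5, S7 are pairwise disjoint (S4={Z2,Z6,Z7,Z8}; S5={Z4,Z9}; S7={Z1,Z3,Z10}).
Every remaining set overlaps one of these, and no 4 of the listed sets are pairwise disjoint, so 3 is the maximum.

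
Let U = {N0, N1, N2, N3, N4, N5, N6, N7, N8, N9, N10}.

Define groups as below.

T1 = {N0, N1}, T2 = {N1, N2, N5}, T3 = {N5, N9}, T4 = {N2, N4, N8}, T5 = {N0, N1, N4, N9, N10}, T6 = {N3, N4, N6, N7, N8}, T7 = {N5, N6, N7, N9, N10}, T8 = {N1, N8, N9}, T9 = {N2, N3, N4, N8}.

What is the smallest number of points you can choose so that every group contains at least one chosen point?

3

Take H = {N0, N5, N8}. Each listed group contains at least one of these, so H is a hitting set of size 3.
The groups T1, T7, T9 are pairwise disjoint, so any hitting set needs a separate point for each — at least 3. Hence 3 is optimal.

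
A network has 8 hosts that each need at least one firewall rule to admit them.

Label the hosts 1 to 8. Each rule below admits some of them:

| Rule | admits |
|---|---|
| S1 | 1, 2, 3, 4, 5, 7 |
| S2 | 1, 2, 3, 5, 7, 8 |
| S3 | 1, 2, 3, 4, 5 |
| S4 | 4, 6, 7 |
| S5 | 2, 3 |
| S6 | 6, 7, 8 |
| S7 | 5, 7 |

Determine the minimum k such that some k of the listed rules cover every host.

Take {S1, S6}. Their union is {1, 2, 3, 4, 5, 6, 7, 8}, which is all 8 hosts.
No single rule has all 8 hosts (the largest, S1, has 6), so 2 is optimal.

2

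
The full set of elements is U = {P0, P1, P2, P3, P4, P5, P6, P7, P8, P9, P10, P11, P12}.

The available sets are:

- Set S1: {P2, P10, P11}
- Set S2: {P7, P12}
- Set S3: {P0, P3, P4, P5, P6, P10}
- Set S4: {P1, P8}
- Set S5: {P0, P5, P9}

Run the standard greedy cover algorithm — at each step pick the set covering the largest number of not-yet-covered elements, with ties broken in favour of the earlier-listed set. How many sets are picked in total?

Greedy: pick S3 (covers 6 new) → pick S1 (covers 2 new) → pick S2 (covers 2 new) → pick S4 (covers 2 new) → pick S5 (covers 1 new). Total picks: 5.

5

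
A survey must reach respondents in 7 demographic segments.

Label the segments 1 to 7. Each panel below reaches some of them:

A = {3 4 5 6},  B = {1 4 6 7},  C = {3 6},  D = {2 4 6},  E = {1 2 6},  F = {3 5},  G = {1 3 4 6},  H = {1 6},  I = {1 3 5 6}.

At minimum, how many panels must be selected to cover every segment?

A and B and E together: A ∪ B ∪ E = {1, 2, 3, 4, 5, 6, 7} — every segment is covered.
Only B contains 7, so B is forced; the remaining 3 segments need at least 2 more panels (each remaining panel adds at most 2) — so at least 3 panels are needed, and 3 is optimal.

3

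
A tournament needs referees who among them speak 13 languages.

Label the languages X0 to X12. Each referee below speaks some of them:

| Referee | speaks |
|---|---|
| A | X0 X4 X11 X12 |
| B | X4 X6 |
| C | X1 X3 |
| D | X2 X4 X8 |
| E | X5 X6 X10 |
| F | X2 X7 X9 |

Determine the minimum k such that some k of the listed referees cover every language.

5

Take {A, C, D, E, F}. Their union is {X0, X1, X2, X3, X4, X5, X6, X7, X8, X9, X10, X11, X12}, which is all 13 languages.
Only D contains X8, so D is forced; the remaining 10 languages need at least 4 more referees (each remaining referee adds at most 3) — so at least 5 referees are needed, and 5 is optimal.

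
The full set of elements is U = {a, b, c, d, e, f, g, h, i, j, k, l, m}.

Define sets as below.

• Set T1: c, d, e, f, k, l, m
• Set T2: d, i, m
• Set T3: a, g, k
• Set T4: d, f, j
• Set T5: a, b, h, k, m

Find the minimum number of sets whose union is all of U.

5

T1, T2, T3, T4, and T5 cover everything between them: the union {a, b, c, d, e, f, g, h, i, j, k, l, m} is all of U.
No 4 of the 5 sets cover everything (all 5 combinations miss at least one element), so 5 is optimal.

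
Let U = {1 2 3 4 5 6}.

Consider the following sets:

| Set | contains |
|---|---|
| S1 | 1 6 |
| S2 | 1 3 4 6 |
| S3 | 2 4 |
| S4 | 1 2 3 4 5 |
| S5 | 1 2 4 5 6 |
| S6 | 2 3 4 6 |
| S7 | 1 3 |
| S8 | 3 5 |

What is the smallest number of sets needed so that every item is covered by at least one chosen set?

S2 and S5 cover everything between them: the union {1, 2, 3, 4, 5, 6} is all of U.
No single set has all 6 items (the largest, S4, has 5), so 2 is optimal.

2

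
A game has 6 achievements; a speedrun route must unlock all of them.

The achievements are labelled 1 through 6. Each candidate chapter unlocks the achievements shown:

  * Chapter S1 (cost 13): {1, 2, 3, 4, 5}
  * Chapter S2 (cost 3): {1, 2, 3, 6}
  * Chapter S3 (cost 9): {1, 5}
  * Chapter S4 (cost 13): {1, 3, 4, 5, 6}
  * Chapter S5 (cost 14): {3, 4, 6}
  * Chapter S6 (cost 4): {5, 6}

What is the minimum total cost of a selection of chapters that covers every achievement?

16

S2, S4 together cover every achievement (S2 ∪ S4 = {1, 2, 3, 4, 5, 6}); total cost 3 + 13 = 16.
The greedy pick S2, S6, S1 costs 20; no covering selection beats 16.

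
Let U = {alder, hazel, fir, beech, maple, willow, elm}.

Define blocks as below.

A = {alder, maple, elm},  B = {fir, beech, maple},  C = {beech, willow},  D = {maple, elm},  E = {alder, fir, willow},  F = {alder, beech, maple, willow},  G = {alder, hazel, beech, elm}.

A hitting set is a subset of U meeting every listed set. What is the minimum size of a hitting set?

3

The 3 points {hazel, maple, willow} hit every block.
No choice of 2 points meets every block, so 3 is the minimum.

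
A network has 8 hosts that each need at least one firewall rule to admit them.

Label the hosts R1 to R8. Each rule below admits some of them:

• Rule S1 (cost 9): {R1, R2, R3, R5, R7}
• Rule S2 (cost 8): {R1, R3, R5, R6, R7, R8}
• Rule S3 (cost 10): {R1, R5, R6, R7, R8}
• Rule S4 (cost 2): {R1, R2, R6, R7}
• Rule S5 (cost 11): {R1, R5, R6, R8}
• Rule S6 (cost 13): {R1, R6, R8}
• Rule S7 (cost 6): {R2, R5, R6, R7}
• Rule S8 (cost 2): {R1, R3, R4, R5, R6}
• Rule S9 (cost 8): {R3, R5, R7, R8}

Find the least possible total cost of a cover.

12

S4, S8, S9 together cover every host (S4 ∪ S8 ∪ S9 = {R1, R2, R3, R4, R5, R6, R7, R8}); total cost 2 + 2 + 8 = 12.
No covering selection has total cost below 12.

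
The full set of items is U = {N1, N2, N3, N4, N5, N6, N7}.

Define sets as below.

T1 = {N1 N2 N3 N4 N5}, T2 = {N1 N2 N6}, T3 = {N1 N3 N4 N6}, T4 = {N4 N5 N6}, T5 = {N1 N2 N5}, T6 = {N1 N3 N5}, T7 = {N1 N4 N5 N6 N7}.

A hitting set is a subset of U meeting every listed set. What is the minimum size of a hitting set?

Take H = {N1, N6}. Each listed set contains at least one of these, so H is a hitting set of size 2.
No single item lies in every set, so at least 2 are needed and 2 is optimal.

2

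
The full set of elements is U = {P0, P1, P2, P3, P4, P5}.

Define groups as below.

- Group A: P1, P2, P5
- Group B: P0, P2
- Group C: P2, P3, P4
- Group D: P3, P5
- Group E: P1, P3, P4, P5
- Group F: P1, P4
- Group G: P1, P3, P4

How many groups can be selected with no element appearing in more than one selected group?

3

B, D, F are pairwise disjoint (B={P0,P2}; D={P3,P5}; F={P1,P4}).
Every remaining group overlaps one of these, and no 4 of the listed groups are pairwise disjoint, so 3 is the maximum.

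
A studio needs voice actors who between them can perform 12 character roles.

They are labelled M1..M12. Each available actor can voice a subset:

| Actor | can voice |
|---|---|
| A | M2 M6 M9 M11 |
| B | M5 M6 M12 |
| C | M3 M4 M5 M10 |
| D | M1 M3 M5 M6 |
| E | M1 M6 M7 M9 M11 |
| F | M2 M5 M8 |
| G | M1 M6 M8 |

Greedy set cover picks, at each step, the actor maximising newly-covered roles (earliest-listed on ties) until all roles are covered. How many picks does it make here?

Greedy: pick E (covers 5 new) → pick C (covers 4 new) → pick F (covers 2 new) → pick B (covers 1 new). Total picks: 4.

4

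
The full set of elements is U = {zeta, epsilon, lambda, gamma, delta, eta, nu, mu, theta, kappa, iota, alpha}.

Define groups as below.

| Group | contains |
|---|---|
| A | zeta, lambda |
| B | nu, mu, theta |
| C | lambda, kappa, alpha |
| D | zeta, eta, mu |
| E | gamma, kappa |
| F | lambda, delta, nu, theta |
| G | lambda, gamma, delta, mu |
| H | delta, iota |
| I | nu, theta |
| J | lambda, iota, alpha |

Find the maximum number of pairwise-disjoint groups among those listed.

4

C, D, H, I are pairwise disjoint (C={lambda,kappa,alpha}; D={zeta,eta,mu}; H={delta,iota}; I={nu,theta}).
Every remaining group overlaps one of these, and no 5 of the listed groups are pairwise disjoint, so 4 is the maximum.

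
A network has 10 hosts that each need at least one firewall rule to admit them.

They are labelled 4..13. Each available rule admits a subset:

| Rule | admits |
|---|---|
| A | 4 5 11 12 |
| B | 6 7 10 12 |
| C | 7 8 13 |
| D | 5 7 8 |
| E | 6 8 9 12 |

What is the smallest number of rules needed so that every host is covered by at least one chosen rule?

Take {A, B, C, E}. Their union is {4, 5, 6, 7, 8, 9, 10, 11, 12, 13}, which is all 10 hosts.
No 3 of the 5 rules cover everything (all 10 combinations miss at least one host), so 4 is optimal.

4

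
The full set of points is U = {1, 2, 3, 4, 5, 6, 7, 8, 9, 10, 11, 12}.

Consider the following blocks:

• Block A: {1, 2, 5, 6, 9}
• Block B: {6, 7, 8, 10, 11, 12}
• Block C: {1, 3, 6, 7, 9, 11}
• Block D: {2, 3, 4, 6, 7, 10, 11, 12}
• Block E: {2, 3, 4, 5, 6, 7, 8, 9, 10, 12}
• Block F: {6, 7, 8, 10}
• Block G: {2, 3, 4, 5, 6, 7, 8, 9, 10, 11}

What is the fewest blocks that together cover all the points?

C and E cover everything between them: the union {1, 2, 3, 4, 5, 6, 7, 8, 9, 10, 11, 12} is all of U.
No single block has all 12 points (the largest, E, has 10), so 2 is optimal.

2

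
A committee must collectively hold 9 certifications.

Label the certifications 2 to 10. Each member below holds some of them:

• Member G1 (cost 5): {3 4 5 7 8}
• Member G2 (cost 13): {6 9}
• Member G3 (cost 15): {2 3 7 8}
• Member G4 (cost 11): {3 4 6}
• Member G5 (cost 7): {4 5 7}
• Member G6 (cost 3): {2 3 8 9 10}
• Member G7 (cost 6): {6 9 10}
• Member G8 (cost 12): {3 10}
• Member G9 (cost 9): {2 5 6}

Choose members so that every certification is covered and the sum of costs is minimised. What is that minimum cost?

14

G1, G6, G7 together cover every certification (G1 ∪ G6 ∪ G7 = {2, 3, 4, 5, 6, 7, 8, 9, 10}); total cost 5 + 3 + 6 = 14.
No covering selection has total cost below 14.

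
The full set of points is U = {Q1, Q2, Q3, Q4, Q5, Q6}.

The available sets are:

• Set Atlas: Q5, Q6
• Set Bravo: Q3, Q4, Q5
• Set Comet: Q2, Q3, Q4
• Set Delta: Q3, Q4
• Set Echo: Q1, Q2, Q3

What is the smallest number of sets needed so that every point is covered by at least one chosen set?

3

Atlas and Delta and Echo together: Atlas ∪ Delta ∪ Echo = {Q1, Q2, Q3, Q4, Q5, Q6} — every point is covered.
Only Echo contains Q1, so Echo is forced; the remaining 3 points need at least 2 more sets (each remaining set adds at most 2) — so at least 3 sets are needed, and 3 is optimal.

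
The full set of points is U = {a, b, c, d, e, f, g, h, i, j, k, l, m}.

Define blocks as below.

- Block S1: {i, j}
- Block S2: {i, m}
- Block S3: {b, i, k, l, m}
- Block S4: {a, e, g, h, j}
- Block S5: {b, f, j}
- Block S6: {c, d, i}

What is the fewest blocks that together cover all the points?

S3, S4, S5, and S6 cover everything between them: the union {a, b, c, d, e, f, g, h, i, j, k, l, m} is all of U.
Only S5 contains f, so S5 is forced; the remaining 10 points need at least 3 more blocks (each remaining block adds at most 4) — so at least 4 blocks are needed, and 4 is optimal.

4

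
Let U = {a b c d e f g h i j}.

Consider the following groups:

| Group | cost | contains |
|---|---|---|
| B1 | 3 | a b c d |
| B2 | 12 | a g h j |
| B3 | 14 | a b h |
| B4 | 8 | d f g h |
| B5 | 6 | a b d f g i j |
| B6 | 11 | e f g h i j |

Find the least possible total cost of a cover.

B1, B6 together cover every point (B1 ∪ B6 = {a, b, c, d, e, f, g, h, i, j}); total cost 3 + 11 = 14.
The greedy pick B1, B5, B6 costs 20; no covering selection beats 14.

14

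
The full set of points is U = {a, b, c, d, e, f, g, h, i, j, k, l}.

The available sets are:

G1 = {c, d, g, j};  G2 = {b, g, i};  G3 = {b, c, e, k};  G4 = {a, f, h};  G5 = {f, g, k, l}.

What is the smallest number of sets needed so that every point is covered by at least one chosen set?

5

Take {G1, G2, G3, G4, G5}. Their union is {a, b, c, d, e, f, g, h, i, j, k, l}, which is all 12 points.
No 4 of the 5 sets cover everything (all 5 combinations miss at least one point), so 5 is optimal.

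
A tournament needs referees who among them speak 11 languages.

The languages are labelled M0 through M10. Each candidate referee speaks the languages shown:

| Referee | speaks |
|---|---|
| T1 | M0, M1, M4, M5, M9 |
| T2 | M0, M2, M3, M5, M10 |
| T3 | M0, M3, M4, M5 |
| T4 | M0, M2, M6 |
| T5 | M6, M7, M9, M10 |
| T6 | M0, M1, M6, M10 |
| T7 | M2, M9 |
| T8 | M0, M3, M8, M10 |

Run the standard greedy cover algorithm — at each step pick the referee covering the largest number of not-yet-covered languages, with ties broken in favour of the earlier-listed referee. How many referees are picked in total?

Greedy: pick T1 (covers 5 new) → pick T2 (covers 3 new) → pick T5 (covers 2 new) → pick T8 (covers 1 new). Total picks: 4.

4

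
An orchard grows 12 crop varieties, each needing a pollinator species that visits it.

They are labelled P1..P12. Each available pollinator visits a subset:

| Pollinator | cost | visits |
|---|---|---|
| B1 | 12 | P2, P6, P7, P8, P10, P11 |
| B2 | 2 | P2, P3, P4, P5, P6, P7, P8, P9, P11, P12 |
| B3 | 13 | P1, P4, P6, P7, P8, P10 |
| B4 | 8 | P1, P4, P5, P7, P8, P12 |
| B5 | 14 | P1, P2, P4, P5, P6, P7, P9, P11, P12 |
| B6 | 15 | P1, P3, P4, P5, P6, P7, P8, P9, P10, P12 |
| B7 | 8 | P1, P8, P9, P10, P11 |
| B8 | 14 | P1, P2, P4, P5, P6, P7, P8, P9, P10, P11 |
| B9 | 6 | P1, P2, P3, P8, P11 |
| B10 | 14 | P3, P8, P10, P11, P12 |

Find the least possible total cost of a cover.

B2, B7 together cover every variety (B2 ∪ B7 = {P1, P2, P3, P4, P5, P6, P7, P8, P9, P10, P11, P12}); total cost 2 + 8 = 10.
No covering selection has total cost below 10.

10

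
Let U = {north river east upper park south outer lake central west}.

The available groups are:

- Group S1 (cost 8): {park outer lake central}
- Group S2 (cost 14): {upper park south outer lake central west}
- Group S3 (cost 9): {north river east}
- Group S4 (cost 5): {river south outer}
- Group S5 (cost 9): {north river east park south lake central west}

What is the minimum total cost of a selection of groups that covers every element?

23

S2, S5 together cover every element (S2 ∪ S5 = {north, river, east, upper, park, south, outer, lake, central, west}); total cost 14 + 9 = 23.
The greedy pick S5, S4, S2 costs 28; no covering selection beats 23.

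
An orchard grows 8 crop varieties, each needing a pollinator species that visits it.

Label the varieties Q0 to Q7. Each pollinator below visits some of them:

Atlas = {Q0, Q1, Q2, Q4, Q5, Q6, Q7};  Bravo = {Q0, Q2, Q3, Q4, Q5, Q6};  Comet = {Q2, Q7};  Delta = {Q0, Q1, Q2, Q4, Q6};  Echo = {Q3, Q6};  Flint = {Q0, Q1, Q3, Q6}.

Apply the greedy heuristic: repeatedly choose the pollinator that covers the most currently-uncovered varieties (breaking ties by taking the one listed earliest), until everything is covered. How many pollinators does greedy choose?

Greedy: pick Atlas (covers 7 new) → pick Bravo (covers 1 new). Total picks: 2.

2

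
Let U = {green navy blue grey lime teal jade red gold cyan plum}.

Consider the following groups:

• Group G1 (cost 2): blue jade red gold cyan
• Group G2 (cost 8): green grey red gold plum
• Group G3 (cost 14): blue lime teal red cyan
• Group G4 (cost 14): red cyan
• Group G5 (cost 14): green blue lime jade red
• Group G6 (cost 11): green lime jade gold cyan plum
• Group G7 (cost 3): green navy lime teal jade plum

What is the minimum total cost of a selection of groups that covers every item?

13

G1, G2, G7 together cover every item (G1 ∪ G2 ∪ G7 = {green, navy, blue, grey, lime, teal, jade, red, gold, cyan, plum}); total cost 2 + 8 + 3 = 13.
No covering selection has total cost below 13.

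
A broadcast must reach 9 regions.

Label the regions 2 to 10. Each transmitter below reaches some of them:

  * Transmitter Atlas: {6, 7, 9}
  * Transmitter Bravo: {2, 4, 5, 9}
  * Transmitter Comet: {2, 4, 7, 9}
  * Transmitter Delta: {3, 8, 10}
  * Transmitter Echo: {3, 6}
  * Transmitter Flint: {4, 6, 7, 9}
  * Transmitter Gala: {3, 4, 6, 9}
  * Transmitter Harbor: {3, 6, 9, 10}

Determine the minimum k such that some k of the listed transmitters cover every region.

Take {Atlas, Bravo, Delta}. Their union is {2, 3, 4, 5, 6, 7, 8, 9, 10}, which is all 9 regions.
Each transmitter has at most 4 regions, and 2·4 = 8 < 9 — so at least 3 transmitters are needed, and 3 is optimal.

3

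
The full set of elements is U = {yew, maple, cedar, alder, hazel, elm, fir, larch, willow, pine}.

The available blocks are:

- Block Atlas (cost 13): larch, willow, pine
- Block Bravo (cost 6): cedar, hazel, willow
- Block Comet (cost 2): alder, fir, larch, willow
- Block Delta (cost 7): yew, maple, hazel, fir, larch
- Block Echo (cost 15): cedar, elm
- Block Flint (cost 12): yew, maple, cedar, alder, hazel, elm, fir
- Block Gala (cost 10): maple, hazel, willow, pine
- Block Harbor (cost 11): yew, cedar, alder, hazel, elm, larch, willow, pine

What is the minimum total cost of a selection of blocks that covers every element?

18

Delta, Harbor together cover every element (Delta ∪ Harbor = {yew, maple, cedar, alder, hazel, elm, fir, larch, willow, pine}); total cost 7 + 11 = 18.
The greedy pick Comet, Harbor, Delta costs 20; no covering selection beats 18.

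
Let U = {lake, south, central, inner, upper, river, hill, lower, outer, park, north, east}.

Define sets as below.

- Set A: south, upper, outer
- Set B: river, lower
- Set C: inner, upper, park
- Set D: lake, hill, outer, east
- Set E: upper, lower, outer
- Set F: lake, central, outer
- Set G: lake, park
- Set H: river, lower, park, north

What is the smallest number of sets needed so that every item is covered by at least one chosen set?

A, C, D, F, and H cover everything between them: the union {lake, south, central, inner, upper, river, hill, lower, outer, park, north, east} is all of U.
No 4 of the 8 sets cover everything (all 70 combinations miss at least one item), so 5 is optimal.

5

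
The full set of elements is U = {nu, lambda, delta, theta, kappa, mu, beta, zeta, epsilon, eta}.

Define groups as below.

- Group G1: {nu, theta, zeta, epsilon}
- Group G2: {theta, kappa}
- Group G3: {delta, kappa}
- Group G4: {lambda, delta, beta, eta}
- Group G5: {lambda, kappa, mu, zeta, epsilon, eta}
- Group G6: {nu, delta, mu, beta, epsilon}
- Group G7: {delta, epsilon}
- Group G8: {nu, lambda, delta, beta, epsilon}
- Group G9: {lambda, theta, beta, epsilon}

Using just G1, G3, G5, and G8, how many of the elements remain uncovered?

0

Union of G1, G3, G5, G8 = {nu, lambda, delta, theta, kappa, mu, beta, zeta, epsilon, eta} — that's every element, so 0 are uncovered.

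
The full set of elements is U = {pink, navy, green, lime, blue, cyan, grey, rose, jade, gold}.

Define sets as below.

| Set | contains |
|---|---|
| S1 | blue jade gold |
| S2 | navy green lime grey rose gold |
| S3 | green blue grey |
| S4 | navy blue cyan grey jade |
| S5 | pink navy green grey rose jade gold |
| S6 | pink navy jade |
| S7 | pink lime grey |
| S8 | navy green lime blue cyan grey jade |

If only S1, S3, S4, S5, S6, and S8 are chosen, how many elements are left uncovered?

0

Union of S1, S3, S4, S5, S6, S8 = {pink, navy, green, lime, blue, cyan, grey, rose, jade, gold} — that's every element, so 0 are uncovered.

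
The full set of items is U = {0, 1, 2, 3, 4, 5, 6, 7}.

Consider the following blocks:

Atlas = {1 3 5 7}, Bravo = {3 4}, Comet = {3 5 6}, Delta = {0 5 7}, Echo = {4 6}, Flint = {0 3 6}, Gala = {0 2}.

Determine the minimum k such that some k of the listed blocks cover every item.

Atlas and Echo and Gala together: Atlas ∪ Echo ∪ Gala = {0, 1, 2, 3, 4, 5, 6, 7} — every item is covered.
Only Atlas contains 1, so Atlas is forced; the remaining 4 items need at least 2 more blocks (each remaining block adds at most 2) — so at least 3 blocks are needed, and 3 is optimal.

3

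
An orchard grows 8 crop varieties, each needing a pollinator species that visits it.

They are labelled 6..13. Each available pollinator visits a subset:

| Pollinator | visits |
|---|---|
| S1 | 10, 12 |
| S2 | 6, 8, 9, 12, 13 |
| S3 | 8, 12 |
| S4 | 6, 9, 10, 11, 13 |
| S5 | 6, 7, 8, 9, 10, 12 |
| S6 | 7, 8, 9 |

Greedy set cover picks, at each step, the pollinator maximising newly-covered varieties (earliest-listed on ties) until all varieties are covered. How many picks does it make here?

Greedy: pick S5 (covers 6 new) → pick S4 (covers 2 new). Total picks: 2.

2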